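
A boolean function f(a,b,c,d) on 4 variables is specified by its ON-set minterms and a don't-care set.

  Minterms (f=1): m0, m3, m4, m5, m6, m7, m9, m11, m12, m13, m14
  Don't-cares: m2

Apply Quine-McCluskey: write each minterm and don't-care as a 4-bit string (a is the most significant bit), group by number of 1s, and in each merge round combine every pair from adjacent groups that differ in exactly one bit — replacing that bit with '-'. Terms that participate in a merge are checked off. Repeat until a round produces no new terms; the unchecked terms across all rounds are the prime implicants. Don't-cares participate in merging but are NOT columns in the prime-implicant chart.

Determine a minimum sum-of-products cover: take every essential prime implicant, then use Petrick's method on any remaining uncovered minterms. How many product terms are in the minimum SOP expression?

size-2^0 implicants → 0000(✓)  0010(✓)  0011(✓)  0100(✓)  0101(✓)  0110(✓)  0111(✓)  1001(✓)  1011(✓)  1100(✓)  1101(✓)  1110(✓)
size-2^1 implicants → -011  -100(✓)  -101(✓)  -110(✓)  0-00(✓)  0-10(✓)  0-11(✓)  00-0(✓)  001-(✓)  01-0(✓)  01-1(✓)  010-(✓)  011-(✓)  1-01  10-1  11-0(✓)  110-(✓)
size-2^2 implicants → -1-0  -10-  0--0  0-1-  01--
Unchecked terms (primes): -011, -1-0, -10-, 0--0, 0-1-, 01--, 1-01, 10-1
Minterm coverage:
  m0 ⊆ 0--0 [E]
  m3 ⊆ -011,0-1-
  m4 ⊆ -1-0,-10-,0--0,01--
  m5 ⊆ -10-,01--
  m6 ⊆ -1-0,0--0,0-1-,01--
  m7 ⊆ 0-1-,01--
  m9 ⊆ 1-01,10-1
  m11 ⊆ -011,10-1
  m12 ⊆ -1-0,-10-
  m13 ⊆ -10-,1-01
  m14 ⊆ -1-0 [E]
E = {-1-0, 0--0}
Petrick residual → -011, 01--, 1-01
Cover = b'cd + bd' + a'd' + a'b + ac'd  |cover|=5

5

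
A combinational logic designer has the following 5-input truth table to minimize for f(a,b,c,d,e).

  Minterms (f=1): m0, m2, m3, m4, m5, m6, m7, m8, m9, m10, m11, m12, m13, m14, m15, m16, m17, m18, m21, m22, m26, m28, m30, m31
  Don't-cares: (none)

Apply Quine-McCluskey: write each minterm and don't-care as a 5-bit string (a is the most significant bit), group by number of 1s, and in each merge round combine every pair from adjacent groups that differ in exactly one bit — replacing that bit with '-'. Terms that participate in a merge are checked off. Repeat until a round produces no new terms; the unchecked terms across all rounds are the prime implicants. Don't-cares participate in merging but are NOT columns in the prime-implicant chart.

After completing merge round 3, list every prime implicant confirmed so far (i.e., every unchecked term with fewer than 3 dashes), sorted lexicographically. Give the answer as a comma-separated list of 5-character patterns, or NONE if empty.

size-2^0 implicants → 00000(✓)  00010(✓)  00011(✓)  00100(✓)  00101(✓)  00110(✓)  00111(✓)  01000(✓)  01001(✓)  01010(✓)  01011(✓)  01100(✓)  01101(✓)  01110(✓)  01111(✓)  10000(✓)  10001(✓)  10010(✓)  10101(✓)  10110(✓)  11010(✓)  11100(✓)  11110(✓)  11111(✓)
size-2^1 implicants → -0000(✓)  -0010(✓)  -0101  -0110(✓)  -1010(✓)  -1100(✓)  -1110(✓)  -1111(✓)  0-000(✓)  0-010(✓)  0-011(✓)  0-100(✓)  0-101(✓)  0-110(✓)  0-111(✓)  00-00(✓)  00-10(✓)  00-11(✓)  000-0(✓)  0001-(✓)  001-0(✓)  001-1(✓)  0010-(✓)  0011-(✓)  01-00(✓)  01-01(✓)  01-10(✓)  01-11(✓)  010-0(✓)  010-1(✓)  0100-(✓)  0101-(✓)  011-0(✓)  011-1(✓)  0110-(✓)  0111-(✓)  1-010(✓)  1-110(✓)  10-01  10-10(✓)  100-0(✓)  1000-  11-10(✓)  111-0(✓)  1111-(✓)
size-2^2 implicants → --010(✓)  --110(✓)  -0-10(✓)  -00-0  -1-10(✓)  -11-0  -111-  0--00(✓)  0--10(✓)  0--11(✓)  0-0-0(✓)  0-01-(✓)  0-1-0(✓)  0-1-1(✓)  0-10-(✓)  0-11-(✓)  00--0(✓)  00-1-(✓)  001--(✓)  01--0(✓)  01--1(✓)  01-0-(✓)  01-1-(✓)  010--(✓)  011--(✓)  1--10(✓)
size-2^3 implicants → ---10  0---0  0--1-  0-1--  01---
Unchecked terms (primes): ---10, -00-0, -0101, -11-0, -111-, 0---0, 0--1-, 0-1--, 01---, 10-01, 1000-

-00-0, -0101, -11-0, -111-, 10-01, 1000-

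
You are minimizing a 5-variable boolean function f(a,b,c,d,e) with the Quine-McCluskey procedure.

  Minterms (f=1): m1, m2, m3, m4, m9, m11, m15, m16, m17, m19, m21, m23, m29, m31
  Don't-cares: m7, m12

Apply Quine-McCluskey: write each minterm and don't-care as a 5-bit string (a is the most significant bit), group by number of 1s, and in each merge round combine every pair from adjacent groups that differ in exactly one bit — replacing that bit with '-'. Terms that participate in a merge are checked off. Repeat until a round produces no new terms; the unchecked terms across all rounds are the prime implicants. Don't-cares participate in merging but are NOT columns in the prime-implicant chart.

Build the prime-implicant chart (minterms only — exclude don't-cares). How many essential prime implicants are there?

5

[col 0] 00001*, 00010*, 00011*, 00100*, 00111*, 01001*, 01011*, 01100*, 01111*, 10000*, 10001*, 10011*, 10101*, 10111*, 11101*, 11111*
[col 1] -0001*, -0011*, -0111*, -1111*, 0-001*, 0-011*, 0-100, 0-111*, 00-11*, 000-1*, 0001-, 01-11*, 010-1*, 1-101*, 1-111*, 10-01*, 10-11*, 100-1*, 1000-, 101-1*, 111-1*
[col 2] --111, -0-11, -00-1, 0--11, 0-0-1, 1-1-1, 10--1
Prime implicants: --111, -0-11, -00-1, 0--11, 0-0-1, 0-100, 0001-, 1-1-1, 10--1, 1000-
PI chart (minterm → PIs covering it):
  1 | -00-1,0-0-1
  2 | 0001-  (sole → essential)
  3 | -0-11,-00-1,0--11,0-0-1,0001-
  4 | 0-100  (sole → essential)
  9 | 0-0-1  (sole → essential)
  11 | 0--11,0-0-1
  15 | --111,0--11
  16 | 1000-  (sole → essential)
  17 | -00-1,10--1,1000-
  19 | -0-11,-00-1,10--1
  21 | 1-1-1,10--1
  23 | --111,-0-11,1-1-1,10--1
  29 | 1-1-1  (sole → essential)
  31 | --111,1-1-1
Essential prime implicants: 0-0-1, 0-100, 0001-, 1-1-1, 1000-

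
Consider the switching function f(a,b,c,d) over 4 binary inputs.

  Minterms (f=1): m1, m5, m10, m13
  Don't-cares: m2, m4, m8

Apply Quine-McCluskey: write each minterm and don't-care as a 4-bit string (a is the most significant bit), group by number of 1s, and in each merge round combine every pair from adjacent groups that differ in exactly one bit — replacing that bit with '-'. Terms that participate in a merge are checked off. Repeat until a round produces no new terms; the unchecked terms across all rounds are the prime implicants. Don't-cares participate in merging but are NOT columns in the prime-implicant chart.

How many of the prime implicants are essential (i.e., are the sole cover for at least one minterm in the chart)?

size-2^0 implicants → 0001(✓)  0010(✓)  0100(✓)  0101(✓)  1000(✓)  1010(✓)  1101(✓)
size-2^1 implicants → -010  -101  0-01  010-  10-0
Unchecked terms (primes): -010, -101, 0-01, 010-, 10-0
Minterm coverage:
  m1 ⊆ 0-01 [E]
  m5 ⊆ -101,0-01,010-
  m10 ⊆ -010,10-0
  m13 ⊆ -101 [E]
E = {-101, 0-01}

2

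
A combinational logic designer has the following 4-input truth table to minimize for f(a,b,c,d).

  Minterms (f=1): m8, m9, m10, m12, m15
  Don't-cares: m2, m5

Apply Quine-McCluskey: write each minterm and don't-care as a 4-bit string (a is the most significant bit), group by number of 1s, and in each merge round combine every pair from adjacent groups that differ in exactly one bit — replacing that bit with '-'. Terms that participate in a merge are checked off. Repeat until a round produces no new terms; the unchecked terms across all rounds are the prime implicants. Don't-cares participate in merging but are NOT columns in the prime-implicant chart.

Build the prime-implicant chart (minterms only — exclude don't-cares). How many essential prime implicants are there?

3

Round 0: 0010✓ 0101 1000✓ 1001✓ 1010✓ 1100✓ 1111
Round 1: -010 1-00 10-0 100-
PIs = {-010, 0101, 1-00, 10-0, 100-, 1111}
Coverage chart:
  m8: 1-00,10-0,100-
  m9: 100- ←essential
  m10: -010,10-0
  m12: 1-00 ←essential
  m15: 1111 ←essential
Essential: 1-00, 100-, 1111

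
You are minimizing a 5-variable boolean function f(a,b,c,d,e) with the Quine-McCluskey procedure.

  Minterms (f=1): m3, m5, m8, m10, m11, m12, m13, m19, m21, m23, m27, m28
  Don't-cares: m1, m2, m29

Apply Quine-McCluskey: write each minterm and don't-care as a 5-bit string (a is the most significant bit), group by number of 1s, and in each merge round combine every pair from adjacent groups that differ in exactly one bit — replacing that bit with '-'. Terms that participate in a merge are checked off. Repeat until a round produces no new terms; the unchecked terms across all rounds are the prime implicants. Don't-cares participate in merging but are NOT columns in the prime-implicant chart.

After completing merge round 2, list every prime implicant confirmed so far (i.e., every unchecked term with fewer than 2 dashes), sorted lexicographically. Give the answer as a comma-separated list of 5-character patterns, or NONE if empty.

[col 0] 00001*, 00010*, 00011*, 00101*, 01000*, 01010*, 01011*, 01100*, 01101*, 10011*, 10101*, 10111*, 11011*, 11100*, 11101*
[col 1] -0011*, -0101*, -1011*, -1100*, -1101*, 0-010*, 0-011*, 0-101*, 00-01, 000-1, 0001-*, 01-00, 010-0, 0101-*, 0110-*, 1-011*, 1-101*, 10-11, 101-1, 1110-*
[col 2] --011, --101, -110-, 0-01-
Prime implicants: --011, --101, -110-, 0-01-, 00-01, 000-1, 01-00, 010-0, 10-11, 101-1

00-01, 000-1, 01-00, 010-0, 10-11, 101-1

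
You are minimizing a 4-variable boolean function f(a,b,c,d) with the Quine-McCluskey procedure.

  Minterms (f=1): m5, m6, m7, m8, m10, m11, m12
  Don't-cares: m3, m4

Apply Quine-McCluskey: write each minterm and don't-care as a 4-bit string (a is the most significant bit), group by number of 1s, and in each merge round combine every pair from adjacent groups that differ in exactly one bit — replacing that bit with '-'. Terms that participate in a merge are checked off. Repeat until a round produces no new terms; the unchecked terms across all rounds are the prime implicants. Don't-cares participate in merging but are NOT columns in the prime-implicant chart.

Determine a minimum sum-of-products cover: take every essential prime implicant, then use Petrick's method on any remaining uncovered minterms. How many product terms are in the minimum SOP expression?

size-2^0 implicants → 0011(✓)  0100(✓)  0101(✓)  0110(✓)  0111(✓)  1000(✓)  1010(✓)  1011(✓)  1100(✓)
size-2^1 implicants → -011  -100  0-11  01-0(✓)  01-1(✓)  010-(✓)  011-(✓)  1-00  10-0  101-
size-2^2 implicants → 01--
Unchecked terms (primes): -011, -100, 0-11, 01--, 1-00, 10-0, 101-
Minterm coverage:
  m5 ⊆ 01-- [E]
  m6 ⊆ 01-- [E]
  m7 ⊆ 0-11,01--
  m8 ⊆ 1-00,10-0
  m10 ⊆ 10-0,101-
  m11 ⊆ -011,101-
  m12 ⊆ -100,1-00
E = {01--}
Petrick residual → 1-00, 101-
Cover = a'b + ac'd' + ab'c  |cover|=3

3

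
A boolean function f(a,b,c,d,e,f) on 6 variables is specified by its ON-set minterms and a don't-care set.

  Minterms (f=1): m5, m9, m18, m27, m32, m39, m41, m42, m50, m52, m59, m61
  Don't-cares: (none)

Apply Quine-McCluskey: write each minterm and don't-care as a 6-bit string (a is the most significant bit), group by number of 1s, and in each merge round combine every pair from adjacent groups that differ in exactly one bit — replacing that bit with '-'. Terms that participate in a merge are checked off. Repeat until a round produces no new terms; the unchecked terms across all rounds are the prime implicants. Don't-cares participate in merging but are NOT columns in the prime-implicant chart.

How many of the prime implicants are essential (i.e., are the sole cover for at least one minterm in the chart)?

9

[col 0] 000101, 001001*, 010010*, 011011*, 100000, 100111, 101001*, 101010, 110010*, 110100, 111011*, 111101
[col 1] -01001, -10010, -11011
Prime implicants: -01001, -10010, -11011, 000101, 100000, 100111, 101010, 110100, 111101
PI chart (minterm → PIs covering it):
  5 | 000101  (sole → essential)
  9 | -01001  (sole → essential)
  18 | -10010  (sole → essential)
  27 | -11011  (sole → essential)
  32 | 100000  (sole → essential)
  39 | 100111  (sole → essential)
  41 | -01001  (sole → essential)
  42 | 101010  (sole → essential)
  50 | -10010  (sole → essential)
  52 | 110100  (sole → essential)
  59 | -11011  (sole → essential)
  61 | 111101  (sole → essential)
Essential prime implicants: -01001, -10010, -11011, 000101, 100000, 100111, 101010, 110100, 111101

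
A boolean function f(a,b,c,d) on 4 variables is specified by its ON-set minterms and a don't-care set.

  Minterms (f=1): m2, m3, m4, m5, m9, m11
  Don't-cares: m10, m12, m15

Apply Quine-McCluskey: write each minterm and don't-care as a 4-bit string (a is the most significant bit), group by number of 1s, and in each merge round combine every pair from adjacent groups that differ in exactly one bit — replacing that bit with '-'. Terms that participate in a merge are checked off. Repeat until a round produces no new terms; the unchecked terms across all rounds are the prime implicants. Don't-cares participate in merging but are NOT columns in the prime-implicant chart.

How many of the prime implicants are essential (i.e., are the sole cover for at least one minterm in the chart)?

3

Round 0: 0010✓ 0011✓ 0100✓ 0101✓ 1001✓ 1010✓ 1011✓ 1100✓ 1111✓
Round 1: -010✓ -011✓ -100 001-✓ 010- 1-11 10-1 101-✓
Round 2: -01-
PIs = {-01-, -100, 010-, 1-11, 10-1}
Coverage chart:
  m2: -01- ←essential
  m3: -01- ←essential
  m4: -100,010-
  m5: 010- ←essential
  m9: 10-1 ←essential
  m11: -01-,1-11,10-1
Essential: -01-, 010-, 10-1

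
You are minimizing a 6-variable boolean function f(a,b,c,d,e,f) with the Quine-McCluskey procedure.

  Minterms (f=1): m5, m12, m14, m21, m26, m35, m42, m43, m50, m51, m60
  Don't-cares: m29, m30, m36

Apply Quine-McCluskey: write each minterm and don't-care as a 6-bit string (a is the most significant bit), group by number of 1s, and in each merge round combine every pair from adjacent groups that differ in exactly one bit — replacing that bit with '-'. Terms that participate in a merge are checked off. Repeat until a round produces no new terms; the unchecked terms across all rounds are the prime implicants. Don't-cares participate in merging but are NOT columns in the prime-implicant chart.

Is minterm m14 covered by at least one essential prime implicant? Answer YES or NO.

[col 0] 000101*, 001100*, 001110*, 010101*, 011010*, 011101*, 011110*, 100011*, 100100, 101010*, 101011*, 110010*, 110011*, 111100
[col 1] 0-0101, 0-1110, 0011-0, 01-101, 011-10, 1-0011, 10-011, 10101-, 11001-
Prime implicants: 0-0101, 0-1110, 0011-0, 01-101, 011-10, 1-0011, 10-011, 100100, 10101-, 11001-, 111100
PI chart (minterm → PIs covering it):
  5 | 0-0101  (sole → essential)
  12 | 0011-0  (sole → essential)
  14 | 0-1110,0011-0
  21 | 0-0101,01-101
  26 | 011-10  (sole → essential)
  35 | 1-0011,10-011
  42 | 10101-  (sole → essential)
  43 | 10-011,10101-
  50 | 11001-  (sole → essential)
  51 | 1-0011,11001-
  60 | 111100  (sole → essential)
Essential prime implicants: 0-0101, 0011-0, 011-10, 10101-, 11001-, 111100

YES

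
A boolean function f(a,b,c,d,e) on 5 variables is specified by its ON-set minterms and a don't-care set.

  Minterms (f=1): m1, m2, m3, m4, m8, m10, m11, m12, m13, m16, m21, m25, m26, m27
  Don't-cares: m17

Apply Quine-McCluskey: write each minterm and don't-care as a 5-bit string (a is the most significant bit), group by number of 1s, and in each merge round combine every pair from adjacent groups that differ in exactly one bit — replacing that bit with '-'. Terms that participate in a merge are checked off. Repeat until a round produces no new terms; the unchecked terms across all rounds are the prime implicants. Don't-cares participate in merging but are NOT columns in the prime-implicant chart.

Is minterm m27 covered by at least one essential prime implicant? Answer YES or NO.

YES

[col 0] 00001*, 00010*, 00011*, 00100*, 01000*, 01010*, 01011*, 01100*, 01101*, 10000*, 10001*, 10101*, 11001*, 11010*, 11011*
[col 1] -0001, -1010*, -1011*, 0-010*, 0-011*, 0-100, 000-1, 0001-*, 01-00, 010-0, 0101-*, 0110-, 1-001, 10-01, 1000-, 110-1, 1101-*
[col 2] -101-, 0-01-
Prime implicants: -0001, -101-, 0-01-, 0-100, 000-1, 01-00, 010-0, 0110-, 1-001, 10-01, 1000-, 110-1
PI chart (minterm → PIs covering it):
  1 | -0001,000-1
  2 | 0-01-  (sole → essential)
  3 | 0-01-,000-1
  4 | 0-100  (sole → essential)
  8 | 01-00,010-0
  10 | -101-,0-01-,010-0
  11 | -101-,0-01-
  12 | 0-100,01-00,0110-
  13 | 0110-  (sole → essential)
  16 | 1000-  (sole → essential)
  21 | 10-01  (sole → essential)
  25 | 1-001,110-1
  26 | -101-  (sole → essential)
  27 | -101-,110-1
Essential prime implicants: -101-, 0-01-, 0-100, 0110-, 10-01, 1000-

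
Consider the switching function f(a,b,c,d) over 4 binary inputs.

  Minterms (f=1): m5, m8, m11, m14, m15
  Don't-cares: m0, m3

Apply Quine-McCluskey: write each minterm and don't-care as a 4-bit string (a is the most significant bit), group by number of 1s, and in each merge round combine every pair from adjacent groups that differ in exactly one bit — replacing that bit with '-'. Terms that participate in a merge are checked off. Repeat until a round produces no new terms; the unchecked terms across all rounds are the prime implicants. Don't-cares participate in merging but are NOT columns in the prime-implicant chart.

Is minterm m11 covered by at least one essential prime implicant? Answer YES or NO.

NO

size-2^0 implicants → 0000(✓)  0011(✓)  0101  1000(✓)  1011(✓)  1110(✓)  1111(✓)
size-2^1 implicants → -000  -011  1-11  111-
Unchecked terms (primes): -000, -011, 0101, 1-11, 111-
Minterm coverage:
  m5 ⊆ 0101 [E]
  m8 ⊆ -000 [E]
  m11 ⊆ -011,1-11
  m14 ⊆ 111- [E]
  m15 ⊆ 1-11,111-
E = {-000, 0101, 111-}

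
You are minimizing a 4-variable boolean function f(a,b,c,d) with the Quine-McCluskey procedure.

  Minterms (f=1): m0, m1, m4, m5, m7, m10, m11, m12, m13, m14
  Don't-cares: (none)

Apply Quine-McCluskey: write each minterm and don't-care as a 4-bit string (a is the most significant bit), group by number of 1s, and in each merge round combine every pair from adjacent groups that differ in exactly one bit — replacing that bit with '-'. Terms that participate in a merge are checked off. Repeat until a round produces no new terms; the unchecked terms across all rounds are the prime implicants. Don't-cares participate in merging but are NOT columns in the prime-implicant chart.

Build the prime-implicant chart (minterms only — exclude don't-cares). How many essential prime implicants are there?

size-2^0 implicants → 0000(✓)  0001(✓)  0100(✓)  0101(✓)  0111(✓)  1010(✓)  1011(✓)  1100(✓)  1101(✓)  1110(✓)
size-2^1 implicants → -100(✓)  -101(✓)  0-00(✓)  0-01(✓)  000-(✓)  01-1  010-(✓)  1-10  101-  11-0  110-(✓)
size-2^2 implicants → -10-  0-0-
Unchecked terms (primes): -10-, 0-0-, 01-1, 1-10, 101-, 11-0
Minterm coverage:
  m0 ⊆ 0-0- [E]
  m1 ⊆ 0-0- [E]
  m4 ⊆ -10-,0-0-
  m5 ⊆ -10-,0-0-,01-1
  m7 ⊆ 01-1 [E]
  m10 ⊆ 1-10,101-
  m11 ⊆ 101- [E]
  m12 ⊆ -10-,11-0
  m13 ⊆ -10- [E]
  m14 ⊆ 1-10,11-0
E = {-10-, 0-0-, 01-1, 101-}

4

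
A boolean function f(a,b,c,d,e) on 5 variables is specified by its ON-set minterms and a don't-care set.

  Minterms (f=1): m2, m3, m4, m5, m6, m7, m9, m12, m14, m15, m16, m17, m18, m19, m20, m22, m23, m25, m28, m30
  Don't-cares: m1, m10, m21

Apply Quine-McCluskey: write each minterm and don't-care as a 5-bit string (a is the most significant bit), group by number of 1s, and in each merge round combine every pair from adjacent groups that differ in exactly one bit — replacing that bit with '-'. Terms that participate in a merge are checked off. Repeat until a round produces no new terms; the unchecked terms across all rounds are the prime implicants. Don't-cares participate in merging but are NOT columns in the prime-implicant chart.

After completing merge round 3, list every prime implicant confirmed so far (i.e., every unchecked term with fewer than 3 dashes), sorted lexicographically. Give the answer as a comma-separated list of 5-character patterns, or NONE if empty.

Round 0: 00001✓ 00010✓ 00011✓ 00100✓ 00101✓ 00110✓ 00111✓ 01001✓ 01010✓ 01100✓ 01110✓ 01111✓ 10000✓ 10001✓ 10010✓ 10011✓ 10100✓ 10101✓ 10110✓ 10111✓ 11001✓ 11100✓ 11110✓
Round 1: -0001✓ -0010✓ -0011✓ -0100✓ -0101✓ -0110✓ -0111✓ -1001✓ -1100✓ -1110✓ 0-001✓ 0-010✓ 0-100✓ 0-110✓ 0-111✓ 00-01✓ 00-10✓ 00-11✓ 000-1✓ 0001-✓ 001-0✓ 001-1✓ 0010-✓ 0011-✓ 01-10✓ 011-0✓ 0111-✓ 1-001✓ 1-100✓ 1-110✓ 10-00✓ 10-01✓ 10-10✓ 10-11✓ 100-0✓ 100-1✓ 1000-✓ 1001-✓ 101-0✓ 101-1✓ 1010-✓ 1011-✓ 111-0✓
Round 2: --001 --100✓ --110✓ -0-01✓ -0-10✓ -0-11✓ -00-1✓ -001-✓ -01-0✓ -01-1✓ -010-✓ -011-✓ -11-0✓ 0--10 0-1-0✓ 0-11- 00--1✓ 00-1-✓ 001--✓ 1-1-0✓ 10--0✓ 10--1✓ 10-0-✓ 10-1-✓ 100--✓ 101--✓
Round 3: --1-0 -0--1 -0-1- -01-- 10---
PIs = {--001, --1-0, -0--1, -0-1-, -01--, 0--10, 0-11-, 10---}

--001, 0--10, 0-11-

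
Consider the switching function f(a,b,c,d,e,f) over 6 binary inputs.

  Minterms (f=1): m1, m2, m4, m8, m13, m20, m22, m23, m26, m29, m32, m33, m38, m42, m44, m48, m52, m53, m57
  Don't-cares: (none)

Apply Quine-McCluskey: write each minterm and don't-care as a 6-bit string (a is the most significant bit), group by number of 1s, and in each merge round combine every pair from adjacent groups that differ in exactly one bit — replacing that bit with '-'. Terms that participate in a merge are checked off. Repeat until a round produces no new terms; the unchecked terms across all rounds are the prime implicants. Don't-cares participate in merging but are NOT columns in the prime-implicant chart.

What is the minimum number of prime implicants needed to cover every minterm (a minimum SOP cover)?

size-2^0 implicants → 000001(✓)  000010  000100(✓)  001000  001101(✓)  010100(✓)  010110(✓)  010111(✓)  011010  011101(✓)  100000(✓)  100001(✓)  100110  101010  101100  110000(✓)  110100(✓)  110101(✓)  111001
size-2^1 implicants → -00001  -10100  0-0100  0-1101  0101-0  01011-  1-0000  10000-  110-00  11010-
Unchecked terms (primes): -00001, -10100, 0-0100, 0-1101, 000010, 001000, 0101-0, 01011-, 011010, 1-0000, 10000-, 100110, 101010, 101100, 110-00, 11010-, 111001
Minterm coverage:
  m1 ⊆ -00001 [E]
  m2 ⊆ 000010 [E]
  m4 ⊆ 0-0100 [E]
  m8 ⊆ 001000 [E]
  m13 ⊆ 0-1101 [E]
  m20 ⊆ -10100,0-0100,0101-0
  m22 ⊆ 0101-0,01011-
  m23 ⊆ 01011- [E]
  m26 ⊆ 011010 [E]
  m29 ⊆ 0-1101 [E]
  m32 ⊆ 1-0000,10000-
  m33 ⊆ -00001,10000-
  m38 ⊆ 100110 [E]
  m42 ⊆ 101010 [E]
  m44 ⊆ 101100 [E]
  m48 ⊆ 1-0000,110-00
  m52 ⊆ -10100,110-00,11010-
  m53 ⊆ 11010- [E]
  m57 ⊆ 111001 [E]
E = {-00001, 0-0100, 0-1101, 000010, 001000, 01011-, 011010, 100110, 101010, 101100, 11010-, 111001}
Petrick residual → 1-0000
Cover = b'c'd'e'f + a'c'de'f' + a'cde'f + a'b'c'd'ef' + a'b'cd'e'f' + a'bc'de + a'bcd'ef' + ac'd'e'f' + ab'c'def' + ab'cd'ef' + ab'cde'f' + abc'de' + abcd'e'f  |cover|=13

13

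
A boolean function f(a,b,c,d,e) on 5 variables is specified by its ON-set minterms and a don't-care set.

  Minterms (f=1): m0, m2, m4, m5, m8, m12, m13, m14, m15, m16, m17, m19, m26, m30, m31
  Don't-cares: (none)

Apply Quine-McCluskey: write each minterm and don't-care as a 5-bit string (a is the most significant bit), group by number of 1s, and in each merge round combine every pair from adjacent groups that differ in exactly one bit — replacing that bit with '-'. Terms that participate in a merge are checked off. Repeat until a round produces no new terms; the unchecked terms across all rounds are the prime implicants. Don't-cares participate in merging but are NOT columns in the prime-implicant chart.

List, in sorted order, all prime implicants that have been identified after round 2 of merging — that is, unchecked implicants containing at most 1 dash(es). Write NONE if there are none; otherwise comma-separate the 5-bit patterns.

-0000, 000-0, 100-1, 1000-, 11-10

[col 0] 00000*, 00010*, 00100*, 00101*, 01000*, 01100*, 01101*, 01110*, 01111*, 10000*, 10001*, 10011*, 11010*, 11110*, 11111*
[col 1] -0000, -1110*, -1111*, 0-000*, 0-100*, 0-101*, 00-00*, 000-0, 0010-*, 01-00*, 011-0*, 011-1*, 0110-*, 0111-*, 100-1, 1000-, 11-10, 1111-*
[col 2] -111-, 0--00, 0-10-, 011--
Prime implicants: -0000, -111-, 0--00, 0-10-, 000-0, 011--, 100-1, 1000-, 11-10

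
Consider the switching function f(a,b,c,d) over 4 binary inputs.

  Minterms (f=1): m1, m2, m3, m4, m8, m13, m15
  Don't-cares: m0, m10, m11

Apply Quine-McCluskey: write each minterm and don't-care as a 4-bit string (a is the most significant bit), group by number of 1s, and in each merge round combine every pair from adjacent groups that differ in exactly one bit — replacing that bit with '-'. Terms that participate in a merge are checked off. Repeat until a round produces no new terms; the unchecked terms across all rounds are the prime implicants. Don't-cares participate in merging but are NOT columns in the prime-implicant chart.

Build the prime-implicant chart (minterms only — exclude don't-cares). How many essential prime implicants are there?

size-2^0 implicants → 0000(✓)  0001(✓)  0010(✓)  0011(✓)  0100(✓)  1000(✓)  1010(✓)  1011(✓)  1101(✓)  1111(✓)
size-2^1 implicants → -000(✓)  -010(✓)  -011(✓)  0-00  00-0(✓)  00-1(✓)  000-(✓)  001-(✓)  1-11  10-0(✓)  101-(✓)  11-1
size-2^2 implicants → -0-0  -01-  00--
Unchecked terms (primes): -0-0, -01-, 0-00, 00--, 1-11, 11-1
Minterm coverage:
  m1 ⊆ 00-- [E]
  m2 ⊆ -0-0,-01-,00--
  m3 ⊆ -01-,00--
  m4 ⊆ 0-00 [E]
  m8 ⊆ -0-0 [E]
  m13 ⊆ 11-1 [E]
  m15 ⊆ 1-11,11-1
E = {-0-0, 0-00, 00--, 11-1}

4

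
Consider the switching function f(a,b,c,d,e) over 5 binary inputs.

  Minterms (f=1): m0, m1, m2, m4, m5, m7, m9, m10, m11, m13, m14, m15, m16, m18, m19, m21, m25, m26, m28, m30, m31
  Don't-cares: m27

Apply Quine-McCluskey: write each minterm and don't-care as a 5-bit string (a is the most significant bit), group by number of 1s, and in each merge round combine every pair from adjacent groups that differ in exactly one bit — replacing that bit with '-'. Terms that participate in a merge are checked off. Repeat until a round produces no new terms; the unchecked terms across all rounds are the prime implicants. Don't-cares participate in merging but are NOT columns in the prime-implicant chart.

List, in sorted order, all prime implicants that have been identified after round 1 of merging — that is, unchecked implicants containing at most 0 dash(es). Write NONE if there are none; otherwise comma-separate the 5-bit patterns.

[col 0] 00000*, 00001*, 00010*, 00100*, 00101*, 00111*, 01001*, 01010*, 01011*, 01101*, 01110*, 01111*, 10000*, 10010*, 10011*, 10101*, 11001*, 11010*, 11011*, 11100*, 11110*, 11111*
[col 1] -0000*, -0010*, -0101, -1001*, -1010*, -1011*, -1110*, -1111*, 0-001*, 0-010*, 0-101*, 0-111*, 00-00*, 00-01*, 000-0*, 0000-*, 001-1*, 0010-*, 01-01*, 01-10*, 01-11*, 010-1*, 0101-*, 011-1*, 0111-*, 1-010*, 1-011*, 100-0*, 1001-*, 11-10*, 11-11*, 110-1*, 1101-*, 111-0, 1111-*
[col 2] --010, -00-0, -1-10*, -1-11*, -10-1, -101-*, -111-*, 0--01, 0-1-1, 00-0-, 01--1, 01-1-*, 1-01-, 11-1-*
[col 3] -1-1-
Prime implicants: --010, -00-0, -0101, -1-1-, -10-1, 0--01, 0-1-1, 00-0-, 01--1, 1-01-, 111-0

NONE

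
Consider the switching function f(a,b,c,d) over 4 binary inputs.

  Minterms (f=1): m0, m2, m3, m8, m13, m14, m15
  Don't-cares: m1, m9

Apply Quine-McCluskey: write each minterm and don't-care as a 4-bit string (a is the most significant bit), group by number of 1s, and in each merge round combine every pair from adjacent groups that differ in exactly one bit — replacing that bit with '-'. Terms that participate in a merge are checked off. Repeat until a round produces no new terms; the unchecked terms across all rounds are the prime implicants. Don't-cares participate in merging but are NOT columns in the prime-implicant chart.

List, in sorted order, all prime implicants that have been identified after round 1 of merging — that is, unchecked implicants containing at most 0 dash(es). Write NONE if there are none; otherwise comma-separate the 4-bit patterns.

size-2^0 implicants → 0000(✓)  0001(✓)  0010(✓)  0011(✓)  1000(✓)  1001(✓)  1101(✓)  1110(✓)  1111(✓)
size-2^1 implicants → -000(✓)  -001(✓)  00-0(✓)  00-1(✓)  000-(✓)  001-(✓)  1-01  100-(✓)  11-1  111-
size-2^2 implicants → -00-  00--
Unchecked terms (primes): -00-, 00--, 1-01, 11-1, 111-

NONE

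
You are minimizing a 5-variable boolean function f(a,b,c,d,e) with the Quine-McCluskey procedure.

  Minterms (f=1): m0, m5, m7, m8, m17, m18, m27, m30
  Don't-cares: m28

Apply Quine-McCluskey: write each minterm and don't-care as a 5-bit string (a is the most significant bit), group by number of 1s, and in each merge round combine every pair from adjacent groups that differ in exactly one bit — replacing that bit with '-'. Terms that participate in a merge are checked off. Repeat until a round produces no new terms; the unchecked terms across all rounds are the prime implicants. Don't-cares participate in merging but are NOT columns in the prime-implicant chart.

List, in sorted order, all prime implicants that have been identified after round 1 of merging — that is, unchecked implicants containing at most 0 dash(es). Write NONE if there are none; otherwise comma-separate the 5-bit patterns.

10001, 10010, 11011

[col 0] 00000*, 00101*, 00111*, 01000*, 10001, 10010, 11011, 11100*, 11110*
[col 1] 0-000, 001-1, 111-0
Prime implicants: 0-000, 001-1, 10001, 10010, 11011, 111-0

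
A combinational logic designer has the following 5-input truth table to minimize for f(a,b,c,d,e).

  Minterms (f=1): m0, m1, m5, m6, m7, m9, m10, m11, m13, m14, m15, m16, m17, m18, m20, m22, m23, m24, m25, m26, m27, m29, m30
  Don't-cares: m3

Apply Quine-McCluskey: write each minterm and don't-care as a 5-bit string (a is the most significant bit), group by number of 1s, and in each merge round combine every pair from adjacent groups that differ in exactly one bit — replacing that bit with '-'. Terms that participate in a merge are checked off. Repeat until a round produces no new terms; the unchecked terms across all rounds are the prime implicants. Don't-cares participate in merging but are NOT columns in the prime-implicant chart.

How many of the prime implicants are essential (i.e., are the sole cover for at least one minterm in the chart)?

5

[col 0] 00000*, 00001*, 00011*, 00101*, 00110*, 00111*, 01001*, 01010*, 01011*, 01101*, 01110*, 01111*, 10000*, 10001*, 10010*, 10100*, 10110*, 10111*, 11000*, 11001*, 11010*, 11011*, 11101*, 11110*
[col 1] -0000*, -0001*, -0110*, -0111*, -1001*, -1010*, -1011*, -1101*, -1110*, 0-001*, 0-011*, 0-101*, 0-110*, 0-111*, 00-01*, 00-11*, 000-1*, 0000-*, 001-1*, 0011-*, 01-01*, 01-10*, 01-11*, 010-1*, 0101-*, 011-1*, 0111-*, 1-000*, 1-001*, 1-010*, 1-110*, 10-00*, 10-10*, 100-0*, 1000-*, 101-0*, 1011-*, 11-01*, 11-10*, 110-0*, 110-1*, 1100-*, 1101-*
[col 2] --001, --110, -000-, -011-, -1-01, -1-10, -10-1, -101-, 0--01*, 0--11*, 0-0-1*, 0-1-1*, 0-11-, 00--1*, 01--1*, 01-1-, 1--10, 1-0-0, 1-00-, 10--0, 110--
[col 3] 0---1
Prime implicants: --001, --110, -000-, -011-, -1-01, -1-10, -10-1, -101-, 0---1, 0-11-, 01-1-, 1--10, 1-0-0, 1-00-, 10--0, 110--
PI chart (minterm → PIs covering it):
  0 | -000-  (sole → essential)
  1 | --001,-000-,0---1
  5 | 0---1  (sole → essential)
  6 | --110,-011-,0-11-
  7 | -011-,0---1,0-11-
  9 | --001,-1-01,-10-1,0---1
  10 | -1-10,-101-,01-1-
  11 | -10-1,-101-,0---1,01-1-
  13 | -1-01,0---1
  14 | --110,-1-10,0-11-,01-1-
  15 | 0---1,0-11-,01-1-
  16 | -000-,1-0-0,1-00-,10--0
  17 | --001,-000-,1-00-
  18 | 1--10,1-0-0,10--0
  20 | 10--0  (sole → essential)
  22 | --110,-011-,1--10,10--0
  23 | -011-  (sole → essential)
  24 | 1-0-0,1-00-,110--
  25 | --001,-1-01,-10-1,1-00-,110--
  26 | -1-10,-101-,1--10,1-0-0,110--
  27 | -10-1,-101-,110--
  29 | -1-01  (sole → essential)
  30 | --110,-1-10,1--10
Essential prime implicants: -000-, -011-, -1-01, 0---1, 10--0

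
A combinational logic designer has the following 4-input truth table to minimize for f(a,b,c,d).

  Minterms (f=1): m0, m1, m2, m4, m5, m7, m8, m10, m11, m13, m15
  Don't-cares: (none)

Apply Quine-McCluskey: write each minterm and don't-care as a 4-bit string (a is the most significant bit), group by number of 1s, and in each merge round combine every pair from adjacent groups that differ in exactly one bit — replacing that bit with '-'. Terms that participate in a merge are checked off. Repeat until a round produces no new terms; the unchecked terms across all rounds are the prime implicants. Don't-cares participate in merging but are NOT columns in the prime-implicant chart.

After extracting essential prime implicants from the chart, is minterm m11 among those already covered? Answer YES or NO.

NO

Round 0: 0000✓ 0001✓ 0010✓ 0100✓ 0101✓ 0111✓ 1000✓ 1010✓ 1011✓ 1101✓ 1111✓
Round 1: -000✓ -010✓ -101✓ -111✓ 0-00✓ 0-01✓ 00-0✓ 000-✓ 01-1✓ 010-✓ 1-11 10-0✓ 101- 11-1✓
Round 2: -0-0 -1-1 0-0-
PIs = {-0-0, -1-1, 0-0-, 1-11, 101-}
Coverage chart:
  m0: -0-0,0-0-
  m1: 0-0- ←essential
  m2: -0-0 ←essential
  m4: 0-0- ←essential
  m5: -1-1,0-0-
  m7: -1-1 ←essential
  m8: -0-0 ←essential
  m10: -0-0,101-
  m11: 1-11,101-
  m13: -1-1 ←essential
  m15: -1-1,1-11
Essential: -0-0, -1-1, 0-0-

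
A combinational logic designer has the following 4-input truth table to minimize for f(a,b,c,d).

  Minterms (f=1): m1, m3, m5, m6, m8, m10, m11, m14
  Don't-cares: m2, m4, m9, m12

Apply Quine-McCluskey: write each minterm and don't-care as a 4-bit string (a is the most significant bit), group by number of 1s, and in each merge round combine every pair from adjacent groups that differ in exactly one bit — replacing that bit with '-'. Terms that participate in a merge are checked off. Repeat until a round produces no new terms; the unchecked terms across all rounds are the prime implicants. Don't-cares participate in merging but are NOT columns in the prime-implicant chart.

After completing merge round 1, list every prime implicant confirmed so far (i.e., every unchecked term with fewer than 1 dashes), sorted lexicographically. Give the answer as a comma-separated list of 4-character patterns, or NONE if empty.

NONE

Round 0: 0001✓ 0010✓ 0011✓ 0100✓ 0101✓ 0110✓ 1000✓ 1001✓ 1010✓ 1011✓ 1100✓ 1110✓
Round 1: -001✓ -010✓ -011✓ -100✓ -110✓ 0-01 0-10✓ 00-1✓ 001-✓ 01-0✓ 010- 1-00✓ 1-10✓ 10-0✓ 10-1✓ 100-✓ 101-✓ 11-0✓
Round 2: --10 -0-1 -01- -1-0 1--0 10--
PIs = {--10, -0-1, -01-, -1-0, 0-01, 010-, 1--0, 10--}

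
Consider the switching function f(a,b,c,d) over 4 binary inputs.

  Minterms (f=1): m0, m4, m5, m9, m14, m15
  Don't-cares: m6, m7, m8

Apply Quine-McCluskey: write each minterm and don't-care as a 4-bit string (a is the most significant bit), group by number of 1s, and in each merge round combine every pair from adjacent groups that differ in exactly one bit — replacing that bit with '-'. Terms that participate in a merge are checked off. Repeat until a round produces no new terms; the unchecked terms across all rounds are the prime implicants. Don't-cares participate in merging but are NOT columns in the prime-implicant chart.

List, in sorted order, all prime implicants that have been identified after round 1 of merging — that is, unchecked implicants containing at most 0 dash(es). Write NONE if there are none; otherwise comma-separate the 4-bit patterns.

NONE

[col 0] 0000*, 0100*, 0101*, 0110*, 0111*, 1000*, 1001*, 1110*, 1111*
[col 1] -000, -110*, -111*, 0-00, 01-0*, 01-1*, 010-*, 011-*, 100-, 111-*
[col 2] -11-, 01--
Prime implicants: -000, -11-, 0-00, 01--, 100-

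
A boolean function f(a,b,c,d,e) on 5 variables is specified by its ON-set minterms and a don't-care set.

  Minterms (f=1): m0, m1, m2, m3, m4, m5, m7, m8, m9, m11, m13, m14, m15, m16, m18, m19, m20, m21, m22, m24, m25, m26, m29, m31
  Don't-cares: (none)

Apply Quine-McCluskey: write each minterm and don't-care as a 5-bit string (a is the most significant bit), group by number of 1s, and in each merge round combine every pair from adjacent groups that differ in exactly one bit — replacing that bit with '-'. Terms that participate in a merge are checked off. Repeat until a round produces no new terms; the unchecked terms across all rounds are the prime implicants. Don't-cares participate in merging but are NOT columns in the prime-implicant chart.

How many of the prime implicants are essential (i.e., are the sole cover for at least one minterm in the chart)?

size-2^0 implicants → 00000(✓)  00001(✓)  00010(✓)  00011(✓)  00100(✓)  00101(✓)  00111(✓)  01000(✓)  01001(✓)  01011(✓)  01101(✓)  01110(✓)  01111(✓)  10000(✓)  10010(✓)  10011(✓)  10100(✓)  10101(✓)  10110(✓)  11000(✓)  11001(✓)  11010(✓)  11101(✓)  11111(✓)
size-2^1 implicants → -0000(✓)  -0010(✓)  -0011(✓)  -0100(✓)  -0101(✓)  -1000(✓)  -1001(✓)  -1101(✓)  -1111(✓)  0-000(✓)  0-001(✓)  0-011(✓)  0-101(✓)  0-111(✓)  00-00(✓)  00-01(✓)  00-11(✓)  000-0(✓)  000-1(✓)  0000-(✓)  0001-(✓)  001-1(✓)  0010-(✓)  01-01(✓)  01-11(✓)  010-1(✓)  0100-(✓)  011-1(✓)  0111-  1-000(✓)  1-010(✓)  1-101(✓)  10-00(✓)  10-10(✓)  100-0(✓)  1001-(✓)  101-0(✓)  1010-(✓)  11-01(✓)  110-0(✓)  1100-(✓)  111-1(✓)
size-2^2 implicants → --000  --101  -0-00  -00-0  -001-  -010-  -1-01  -100-  -11-1  0--01(✓)  0--11(✓)  0-0-1(✓)  0-00-  0-1-1(✓)  00--1(✓)  00-0-  000--  01--1(✓)  1-0-0  10--0
size-2^3 implicants → 0---1
Unchecked terms (primes): --000, --101, -0-00, -00-0, -001-, -010-, -1-01, -100-, -11-1, 0---1, 0-00-, 00-0-, 000--, 0111-, 1-0-0, 10--0
Minterm coverage:
  m0 ⊆ --000,-0-00,-00-0,0-00-,00-0-,000--
  m1 ⊆ 0---1,0-00-,00-0-,000--
  m2 ⊆ -00-0,-001-,000--
  m3 ⊆ -001-,0---1,000--
  m4 ⊆ -0-00,-010-,00-0-
  m5 ⊆ --101,-010-,0---1,00-0-
  m7 ⊆ 0---1 [E]
  m8 ⊆ --000,-100-,0-00-
  m9 ⊆ -1-01,-100-,0---1,0-00-
  m11 ⊆ 0---1 [E]
  m13 ⊆ --101,-1-01,-11-1,0---1
  m14 ⊆ 0111- [E]
  m15 ⊆ -11-1,0---1,0111-
  m16 ⊆ --000,-0-00,-00-0,1-0-0,10--0
  m18 ⊆ -00-0,-001-,1-0-0,10--0
  m19 ⊆ -001- [E]
  m20 ⊆ -0-00,-010-,10--0
  m21 ⊆ --101,-010-
  m22 ⊆ 10--0 [E]
  m24 ⊆ --000,-100-,1-0-0
  m25 ⊆ -1-01,-100-
  m26 ⊆ 1-0-0 [E]
  m29 ⊆ --101,-1-01,-11-1
  m31 ⊆ -11-1 [E]
E = {-001-, -11-1, 0---1, 0111-, 1-0-0, 10--0}

6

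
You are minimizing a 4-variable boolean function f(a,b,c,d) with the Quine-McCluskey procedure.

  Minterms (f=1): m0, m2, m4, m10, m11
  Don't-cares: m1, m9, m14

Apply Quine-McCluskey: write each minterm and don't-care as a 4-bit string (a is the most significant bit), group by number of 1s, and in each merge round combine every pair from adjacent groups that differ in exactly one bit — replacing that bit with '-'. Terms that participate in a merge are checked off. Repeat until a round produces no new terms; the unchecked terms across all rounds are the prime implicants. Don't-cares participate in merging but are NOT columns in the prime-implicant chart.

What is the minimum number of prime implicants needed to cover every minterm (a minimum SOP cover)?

size-2^0 implicants → 0000(✓)  0001(✓)  0010(✓)  0100(✓)  1001(✓)  1010(✓)  1011(✓)  1110(✓)
size-2^1 implicants → -001  -010  0-00  00-0  000-  1-10  10-1  101-
Unchecked terms (primes): -001, -010, 0-00, 00-0, 000-, 1-10, 10-1, 101-
Minterm coverage:
  m0 ⊆ 0-00,00-0,000-
  m2 ⊆ -010,00-0
  m4 ⊆ 0-00 [E]
  m10 ⊆ -010,1-10,101-
  m11 ⊆ 10-1,101-
E = {0-00}
Petrick residual → -010, 10-1
Cover = b'cd' + a'c'd' + ab'd  |cover|=3

3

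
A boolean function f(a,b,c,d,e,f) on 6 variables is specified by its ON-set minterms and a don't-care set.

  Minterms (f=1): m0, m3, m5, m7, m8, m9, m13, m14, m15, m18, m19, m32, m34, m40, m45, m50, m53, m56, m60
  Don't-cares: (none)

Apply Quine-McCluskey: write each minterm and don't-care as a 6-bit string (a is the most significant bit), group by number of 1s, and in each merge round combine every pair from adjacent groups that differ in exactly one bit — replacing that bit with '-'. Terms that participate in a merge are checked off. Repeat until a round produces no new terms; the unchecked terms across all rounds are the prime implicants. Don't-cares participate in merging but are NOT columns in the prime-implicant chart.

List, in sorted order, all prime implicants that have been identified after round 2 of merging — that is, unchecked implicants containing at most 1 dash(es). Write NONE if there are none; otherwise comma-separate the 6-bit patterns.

[col 0] 000000*, 000011*, 000101*, 000111*, 001000*, 001001*, 001101*, 001110*, 001111*, 010010*, 010011*, 100000*, 100010*, 101000*, 101101*, 110010*, 110101, 111000*, 111100*
[col 1] -00000*, -01000*, -01101, -10010, 0-0011, 00-000*, 00-101*, 00-111*, 000-11, 0001-1*, 001-01, 00100-, 0011-1*, 00111-, 01001-, 1-0010, 1-1000, 10-000*, 1000-0, 111-00
[col 2] -0-000, 00-1-1
Prime implicants: -0-000, -01101, -10010, 0-0011, 00-1-1, 000-11, 001-01, 00100-, 00111-, 01001-, 1-0010, 1-1000, 1000-0, 110101, 111-00

-01101, -10010, 0-0011, 000-11, 001-01, 00100-, 00111-, 01001-, 1-0010, 1-1000, 1000-0, 110101, 111-00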